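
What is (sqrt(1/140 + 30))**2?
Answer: 4201/140 ≈ 30.007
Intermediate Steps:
(sqrt(1/140 + 30))**2 = (sqrt(4201/140))**2 = (sqrt(147035)/70)**2 = 4201/140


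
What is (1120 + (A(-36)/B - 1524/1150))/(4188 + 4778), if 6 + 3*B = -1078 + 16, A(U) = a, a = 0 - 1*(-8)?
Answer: 28623516/229417525 ≈ 0.12477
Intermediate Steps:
a = 8 (a = 0 + 8 = 8)
A(U) = 8
B = -356 (B = -2 + (-1078 + 16)/3 = -2 + (⅓)*(-1062) = -2 - 354 = -356)
(1120 + (A(-36)/B - 1524/1150))/(4188 + 4778) = (1120 + (8/(-356) - 1524/1150))/(4188 + 4778) = (1120 + (8*(-1/356) - 1524*1/1150))/8966 = (1120 + (-2/89 - 762/575))*(1/8966) = (1120 - 68968/51175)*(1/8966) = (57247032/51175)*(1/8966) = 28623516/229417525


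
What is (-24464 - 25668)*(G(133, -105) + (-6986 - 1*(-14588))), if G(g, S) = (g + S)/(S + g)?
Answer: -381153596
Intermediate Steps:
G(g, S) = 1 (G(g, S) = (S + g)/(S + g) = 1)
(-24464 - 25668)*(G(133, -105) + (-6986 - 1*(-14588))) = (-24464 - 25668)*(1 + (-6986 - 1*(-14588))) = -50132*(1 + (-6986 + 14588)) = -50132*(1 + 7602) = -50132*7603 = -381153596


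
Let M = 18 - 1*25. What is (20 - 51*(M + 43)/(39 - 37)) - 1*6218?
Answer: -7116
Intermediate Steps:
M = -7 (M = 18 - 25 = -7)
(20 - 51*(M + 43)/(39 - 37)) - 1*6218 = (20 - 51*(-7 + 43)/(39 - 37)) - 1*6218 = (20 - 1836/2) - 6218 = (20 - 51*18) - 6218 = (20 - 918) - 6218 = -898 - 6218 = -7116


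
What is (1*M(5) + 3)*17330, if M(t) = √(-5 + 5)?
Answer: 51990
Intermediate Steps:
M(t) = 0 (M(t) = √0 = 0)
(1*M(5) + 3)*17330 = (1*0 + 3)*17330 = (0 + 3)*17330 = 3*17330 = 51990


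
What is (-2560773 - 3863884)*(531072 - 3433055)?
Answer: 18644245394831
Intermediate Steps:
(-2560773 - 3863884)*(531072 - 3433055) = -6424657*(-2901983) = 18644245394831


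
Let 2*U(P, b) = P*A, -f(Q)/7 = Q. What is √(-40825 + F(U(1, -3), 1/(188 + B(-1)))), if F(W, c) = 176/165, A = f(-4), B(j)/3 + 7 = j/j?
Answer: I*√9185385/15 ≈ 202.05*I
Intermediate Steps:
B(j) = -18 (B(j) = -21 + 3*(j/j) = -21 + 3*1 = -21 + 3 = -18)
f(Q) = -7*Q
A = 28 (A = -7*(-4) = 28)
U(P, b) = 14*P (U(P, b) = (P*28)/2 = (28*P)/2 = 14*P)
F(W, c) = 16/15 (F(W, c) = 176*(1/165) = 16/15)
√(-40825 + F(U(1, -3), 1/(188 + B(-1)))) = √(-40825 + 16/15) = √(-612359/15) = I*√9185385/15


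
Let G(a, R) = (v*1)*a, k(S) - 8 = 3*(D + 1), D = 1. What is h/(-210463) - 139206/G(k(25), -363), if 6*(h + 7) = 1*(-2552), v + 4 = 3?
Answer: 43946577646/4419723 ≈ 9943.3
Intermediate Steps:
v = -1 (v = -4 + 3 = -1)
k(S) = 14 (k(S) = 8 + 3*(1 + 1) = 8 + 3*2 = 8 + 6 = 14)
G(a, R) = -a (G(a, R) = (-1*1)*a = -a)
h = -1297/3 (h = -7 + (1*(-2552))/6 = -7 + (⅙)*(-2552) = -7 - 1276/3 = -1297/3 ≈ -432.33)
h/(-210463) - 139206/G(k(25), -363) = -1297/3/(-210463) - 139206/((-1*14)) = -1297/3*(-1/210463) - 139206/(-14) = 1297/631389 - 139206*(-1/14) = 1297/631389 + 69603/7 = 43946577646/4419723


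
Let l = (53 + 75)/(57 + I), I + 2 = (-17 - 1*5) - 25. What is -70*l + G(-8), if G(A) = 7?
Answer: -1113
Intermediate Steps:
I = -49 (I = -2 + ((-17 - 1*5) - 25) = -2 + ((-17 - 5) - 25) = -2 + (-22 - 25) = -2 - 47 = -49)
l = 16 (l = (53 + 75)/(57 - 49) = 128/8 = 128*(1/8) = 16)
-70*l + G(-8) = -70*16 + 7 = -1120 + 7 = -1113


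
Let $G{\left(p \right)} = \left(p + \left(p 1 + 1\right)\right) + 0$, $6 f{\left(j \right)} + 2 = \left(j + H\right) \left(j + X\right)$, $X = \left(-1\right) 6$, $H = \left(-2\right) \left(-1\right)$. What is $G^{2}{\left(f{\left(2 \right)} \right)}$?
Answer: $25$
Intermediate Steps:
$H = 2$
$X = -6$
$f{\left(j \right)} = - \frac{1}{3} + \frac{\left(-6 + j\right) \left(2 + j\right)}{6}$ ($f{\left(j \right)} = - \frac{1}{3} + \frac{\left(j + 2\right) \left(j - 6\right)}{6} = - \frac{1}{3} + \frac{\left(2 + j\right) \left(-6 + j\right)}{6} = - \frac{1}{3} + \frac{\left(-6 + j\right) \left(2 + j\right)}{6}$)
$G{\left(p \right)} = 1 + 2 p$ ($G{\left(p \right)} = \left(p + \left(p + 1\right)\right) + 0 = \left(p + \left(1 + p\right)\right) + 0 = \left(1 + 2 p\right) + 0 = 1 + 2 p$)
$G^{2}{\left(f{\left(2 \right)} \right)} = \left(1 + 2 \left(- \frac{7}{3} - \frac{4}{3} + \frac{2^{2}}{6}\right)\right)^{2} = \left(1 + 2 \left(- \frac{7}{3} - \frac{4}{3} + \frac{1}{6} \cdot 4\right)\right)^{2} = \left(1 + 2 \left(- \frac{7}{3} - \frac{4}{3} + \frac{2}{3}\right)\right)^{2} = \left(1 + 2 \left(-3\right)\right)^{2} = \left(1 - 6\right)^{2} = \left(-5\right)^{2} = 25$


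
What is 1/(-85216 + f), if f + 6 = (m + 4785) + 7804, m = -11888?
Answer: -1/84521 ≈ -1.1831e-5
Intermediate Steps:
f = 695 (f = -6 + ((-11888 + 4785) + 7804) = -6 + (-7103 + 7804) = -6 + 701 = 695)
1/(-85216 + f) = 1/(-85216 + 695) = 1/(-84521) = -1/84521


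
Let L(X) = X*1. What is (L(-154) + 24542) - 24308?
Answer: 80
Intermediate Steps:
L(X) = X
(L(-154) + 24542) - 24308 = (-154 + 24542) - 24308 = 24388 - 24308 = 80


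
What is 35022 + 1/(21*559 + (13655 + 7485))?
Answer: 1151488339/32879 ≈ 35022.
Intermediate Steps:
35022 + 1/(21*559 + (13655 + 7485)) = 35022 + 1/(11739 + 21140) = 35022 + 1/32879 = 1151488339/32879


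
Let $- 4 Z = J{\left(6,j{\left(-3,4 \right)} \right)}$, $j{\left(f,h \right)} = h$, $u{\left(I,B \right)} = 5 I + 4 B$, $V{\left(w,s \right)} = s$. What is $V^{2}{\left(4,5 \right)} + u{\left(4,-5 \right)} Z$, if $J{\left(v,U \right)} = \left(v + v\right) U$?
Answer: $25$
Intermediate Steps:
$u{\left(I,B \right)} = 4 B + 5 I$
$J{\left(v,U \right)} = 2 U v$ ($J{\left(v,U \right)} = 2 v U = 2 U v$)
$Z = -12$ ($Z = - \frac{2 \cdot 4 \cdot 6}{4} = \left(- \frac{1}{4}\right) 48 = -12$)
$V^{2}{\left(4,5 \right)} + u{\left(4,-5 \right)} Z = 5^{2} + \left(4 \left(-5\right) + 5 \cdot 4\right) \left(-12\right) = 25 + \left(-20 + 20\right) \left(-12\right) = 25 + 0 \left(-12\right) = 25 + 0 = 25$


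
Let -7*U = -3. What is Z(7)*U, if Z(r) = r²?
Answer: 21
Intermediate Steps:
U = 3/7 (U = -⅐*(-3) = 3/7 ≈ 0.42857)
Z(7)*U = 7²*(3/7) = 49*(3/7) = 21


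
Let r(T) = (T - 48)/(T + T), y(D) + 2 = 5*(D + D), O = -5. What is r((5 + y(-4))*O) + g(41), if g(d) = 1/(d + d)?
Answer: 2901/7585 ≈ 0.38247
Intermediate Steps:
y(D) = -2 + 10*D (y(D) = -2 + 5*(D + D) = -2 + 5*(2*D) = -2 + 10*D)
r(T) = (-48 + T)/(2*T) (r(T) = (-48 + T)/((2*T)) = (-48 + T)*(1/(2*T)) = (-48 + T)/(2*T))
g(d) = 1/(2*d)
r((5 + y(-4))*O) + g(41) = (-48 + (5 + (-2 + 10*(-4)))*(-5))/(2*(((5 + (-2 + 10*(-4)))*(-5)))) + (1/2)/41 = (-48 + (5 + (-2 - 40))*(-5))/(2*(((5 + (-2 - 40))*(-5)))) + (1/2)*(1/41) = (-48 + (5 - 42)*(-5))/(2*(((5 - 42)*(-5)))) + 1/82 = (-48 - 37*(-5))/(2*((-37*(-5)))) + 1/82 = (1/2)*(-48 + 185)/185 + 1/82 = (1/2)*(1/185)*137 + 1/82 = 137/370 + 1/82 = 2901/7585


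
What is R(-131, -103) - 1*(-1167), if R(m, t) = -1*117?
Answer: 1050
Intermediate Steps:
R(m, t) = -117
R(-131, -103) - 1*(-1167) = -117 - 1*(-1167) = -117 + 1167 = 1050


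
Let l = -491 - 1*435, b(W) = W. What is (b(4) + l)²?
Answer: 850084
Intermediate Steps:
l = -926 (l = -491 - 435 = -926)
(b(4) + l)² = (4 - 926)² = (-922)² = 850084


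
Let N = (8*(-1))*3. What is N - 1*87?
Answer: -111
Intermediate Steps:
N = -24 (N = -8*3 = -24)
N - 1*87 = -24 - 1*87 = -24 - 87 = -111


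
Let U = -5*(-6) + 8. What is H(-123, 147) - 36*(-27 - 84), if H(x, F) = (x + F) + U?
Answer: 4058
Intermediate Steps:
U = 38 (U = 30 + 8 = 38)
H(x, F) = 38 + F + x (H(x, F) = (x + F) + 38 = (F + x) + 38 = 38 + F + x)
H(-123, 147) - 36*(-27 - 84) = (38 + 147 - 123) - 36*(-27 - 84) = 62 - 36*(-111) = 62 - 1*(-3996) = 62 + 3996 = 4058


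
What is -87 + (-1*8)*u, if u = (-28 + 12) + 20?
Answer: -119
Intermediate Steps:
u = 4 (u = -16 + 20 = 4)
-87 + (-1*8)*u = -87 - 1*8*4 = -87 - 8*4 = -87 - 32 = -119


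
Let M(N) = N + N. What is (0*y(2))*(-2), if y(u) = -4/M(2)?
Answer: 0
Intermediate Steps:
M(N) = 2*N
y(u) = -1 (y(u) = -4/(2*2) = -4/4 = -4*1/4 = -1)
(0*y(2))*(-2) = (0*(-1))*(-2) = 0*(-2) = 0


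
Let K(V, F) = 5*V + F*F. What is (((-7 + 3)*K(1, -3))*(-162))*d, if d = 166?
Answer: 1505952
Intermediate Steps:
K(V, F) = F**2 + 5*V (K(V, F) = 5*V + F**2 = F**2 + 5*V)
(((-7 + 3)*K(1, -3))*(-162))*d = (((-7 + 3)*((-3)**2 + 5*1))*(-162))*166 = (-4*(9 + 5)*(-162))*166 = (-4*14*(-162))*166 = -56*(-162)*166 = 9072*166 = 1505952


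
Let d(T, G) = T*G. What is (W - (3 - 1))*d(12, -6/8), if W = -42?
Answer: 396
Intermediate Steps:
d(T, G) = G*T
(W - (3 - 1))*d(12, -6/8) = (-42 - (3 - 1))*(-6/8*12) = (-42 - 1*2)*(-6*⅛*12) = (-42 - 2)*(-¾*12) = -44*(-9) = 396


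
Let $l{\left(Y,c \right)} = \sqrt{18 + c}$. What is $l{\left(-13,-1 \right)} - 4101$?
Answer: $-4101 + \sqrt{17} \approx -4096.9$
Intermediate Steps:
$l{\left(-13,-1 \right)} - 4101 = \sqrt{18 - 1} - 4101 = \sqrt{17} - 4101 = -4101 + \sqrt{17}$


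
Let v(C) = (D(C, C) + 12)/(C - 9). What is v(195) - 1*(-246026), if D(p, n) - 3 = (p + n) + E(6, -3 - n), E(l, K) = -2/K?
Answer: 2265181430/9207 ≈ 2.4603e+5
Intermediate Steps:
D(p, n) = 3 + n + p - 2/(-3 - n) (D(p, n) = 3 + ((p + n) - 2/(-3 - n)) = 3 + ((n + p) - 2/(-3 - n)) = 3 + (n + p - 2/(-3 - n)) = 3 + n + p - 2/(-3 - n))
v(C) = (12 + (2 + (3 + C)*(3 + 2*C))/(3 + C))/(-9 + C) (v(C) = ((2 + (3 + C)*(3 + C + C))/(3 + C) + 12)/(C - 9) = ((2 + (3 + C)*(3 + 2*C))/(3 + C) + 12)/(-9 + C) = (12 + (2 + (3 + C)*(3 + 2*C))/(3 + C))/(-9 + C))
v(195) - 1*(-246026) = (2 + (3 + 195)*(15 + 2*195))/((-9 + 195)*(3 + 195)) - 1*(-246026) = (2 + 198*(15 + 390))/(186*198) + 246026 = (1/186)*(1/198)*(2 + 198*405) + 246026 = (1/186)*(1/198)*(2 + 80190) + 246026 = (1/186)*(1/198)*80192 + 246026 = 20048/9207 + 246026 = 2265181430/9207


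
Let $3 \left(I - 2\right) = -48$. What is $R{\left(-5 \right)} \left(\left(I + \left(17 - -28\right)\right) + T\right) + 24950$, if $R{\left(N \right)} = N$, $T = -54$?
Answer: $25065$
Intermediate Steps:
$I = -14$ ($I = 2 + \frac{1}{3} \left(-48\right) = 2 - 16 = -14$)
$R{\left(-5 \right)} \left(\left(I + \left(17 - -28\right)\right) + T\right) + 24950 = - 5 \left(\left(-14 + \left(17 - -28\right)\right) - 54\right) + 24950 = - 5 \left(\left(-14 + \left(17 + 28\right)\right) - 54\right) + 24950 = - 5 \left(\left(-14 + 45\right) - 54\right) + 24950 = - 5 \left(31 - 54\right) + 24950 = \left(-5\right) \left(-23\right) + 24950 = 115 + 24950 = 25065$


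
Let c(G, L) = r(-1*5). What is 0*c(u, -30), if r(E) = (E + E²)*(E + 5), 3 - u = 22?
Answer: 0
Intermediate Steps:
u = -19 (u = 3 - 1*22 = 3 - 22 = -19)
r(E) = (5 + E)*(E + E²) (r(E) = (E + E²)*(5 + E) = (5 + E)*(E + E²))
c(G, L) = 0 (c(G, L) = (-1*5)*(5 + (-1*5)² + 6*(-1*5)) = -5*(5 + (-5)² + 6*(-5)) = -5*(5 + 25 - 30) = -5*0 = 0)
0*c(u, -30) = 0*0 = 0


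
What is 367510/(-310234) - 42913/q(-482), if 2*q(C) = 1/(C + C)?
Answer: 12833800879133/155117 ≈ 8.2736e+7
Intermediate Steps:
q(C) = 1/(4*C) (q(C) = 1/(2*(C + C)) = 1/(2*((2*C))) = (1/(2*C))/2 = 1/(4*C))
367510/(-310234) - 42913/q(-482) = 367510/(-310234) - 42913/((¼)/(-482)) = 367510*(-1/310234) - 42913/((¼)*(-1/482)) = -183755/155117 - 42913/(-1/1928) = -183755/155117 - 42913*(-1928) = -183755/155117 + 82736264 = 12833800879133/155117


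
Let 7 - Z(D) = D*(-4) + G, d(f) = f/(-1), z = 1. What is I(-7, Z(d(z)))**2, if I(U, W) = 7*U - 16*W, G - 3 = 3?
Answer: 1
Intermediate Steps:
d(f) = -f (d(f) = f*(-1) = -f)
G = 6 (G = 3 + 3 = 6)
Z(D) = 1 + 4*D (Z(D) = 7 - (D*(-4) + 6) = 7 - (-4*D + 6) = 7 - (6 - 4*D) = 7 + (-6 + 4*D) = 1 + 4*D)
I(U, W) = -16*W + 7*U
I(-7, Z(d(z)))**2 = (-16*(1 + 4*(-1*1)) + 7*(-7))**2 = (-16*(1 + 4*(-1)) - 49)**2 = (-16*(1 - 4) - 49)**2 = (-16*(-3) - 49)**2 = (48 - 49)**2 = (-1)**2 = 1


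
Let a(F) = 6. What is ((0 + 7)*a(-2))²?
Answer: 1764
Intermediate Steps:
((0 + 7)*a(-2))² = ((0 + 7)*6)² = (7*6)² = 42² = 1764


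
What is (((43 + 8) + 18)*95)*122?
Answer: 799710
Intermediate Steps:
(((43 + 8) + 18)*95)*122 = ((51 + 18)*95)*122 = (69*95)*122 = 6555*122 = 799710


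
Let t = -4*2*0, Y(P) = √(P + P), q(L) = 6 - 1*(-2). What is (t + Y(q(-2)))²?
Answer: 16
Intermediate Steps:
q(L) = 8 (q(L) = 6 + 2 = 8)
Y(P) = √2*√P (Y(P) = √(2*P) = √2*√P)
t = 0 (t = -8*0 = 0)
(t + Y(q(-2)))² = (0 + √2*√8)² = (0 + √2*(2*√2))² = (0 + 4)² = 4² = 16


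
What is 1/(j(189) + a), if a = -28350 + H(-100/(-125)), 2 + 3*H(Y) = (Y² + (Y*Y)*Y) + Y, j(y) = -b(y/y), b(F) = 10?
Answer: -125/3545002 ≈ -3.5261e-5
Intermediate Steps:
j(y) = -10 (j(y) = -1*10 = -10)
H(Y) = -⅔ + Y/3 + Y²/3 + Y³/3 (H(Y) = -⅔ + ((Y² + (Y*Y)*Y) + Y)/3 = -⅔ + ((Y² + Y²*Y) + Y)/3 = -⅔ + ((Y² + Y³) + Y)/3 = -⅔ + (Y + Y² + Y³)/3 = -⅔ + (Y/3 + Y²/3 + Y³/3) = -⅔ + Y/3 + Y²/3 + Y³/3)
a = -3543752/125 (a = -28350 + (-⅔ + (-100/(-125))/3 + (-100/(-125))²/3 + (-100/(-125))³/3) = -28350 + (-⅔ + (-100*(-1/125))/3 + (-100*(-1/125))²/3 + (-100*(-1/125))³/3) = -28350 + (-⅔ + (⅓)*(⅘) + (⅘)²/3 + (⅘)³/3) = -28350 + (-⅔ + 4/15 + (⅓)*(16/25) + (⅓)*(64/125)) = -28350 + (-⅔ + 4/15 + 16/75 + 64/375) = -28350 - 2/125 = -3543752/125 ≈ -28350.)
1/(j(189) + a) = 1/(-10 - 3543752/125) = 1/(-3545002/125) = -125/3545002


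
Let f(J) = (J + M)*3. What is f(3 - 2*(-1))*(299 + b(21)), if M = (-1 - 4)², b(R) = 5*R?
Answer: 36360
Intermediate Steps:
M = 25 (M = (-5)² = 25)
f(J) = 75 + 3*J (f(J) = (J + 25)*3 = (25 + J)*3 = 75 + 3*J)
f(3 - 2*(-1))*(299 + b(21)) = (75 + 3*(3 - 2*(-1)))*(299 + 5*21) = (75 + 3*(3 + 2))*(299 + 105) = (75 + 3*5)*404 = (75 + 15)*404 = 90*404 = 36360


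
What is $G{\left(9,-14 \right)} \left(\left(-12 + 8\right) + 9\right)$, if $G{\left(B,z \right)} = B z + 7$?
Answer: $-595$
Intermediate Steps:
$G{\left(B,z \right)} = 7 + B z$
$G{\left(9,-14 \right)} \left(\left(-12 + 8\right) + 9\right) = \left(7 + 9 \left(-14\right)\right) \left(\left(-12 + 8\right) + 9\right) = \left(7 - 126\right) \left(-4 + 9\right) = \left(-119\right) 5 = -595$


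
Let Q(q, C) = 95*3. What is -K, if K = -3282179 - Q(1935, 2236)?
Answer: 3282464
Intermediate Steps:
Q(q, C) = 285
K = -3282464 (K = -3282179 - 1*285 = -3282179 - 285 = -3282464)
-K = -1*(-3282464) = 3282464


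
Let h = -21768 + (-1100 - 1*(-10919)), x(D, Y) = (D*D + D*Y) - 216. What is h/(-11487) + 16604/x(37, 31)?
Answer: 2597772/314525 ≈ 8.2594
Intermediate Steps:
x(D, Y) = -216 + D**2 + D*Y (x(D, Y) = (D**2 + D*Y) - 216 = -216 + D**2 + D*Y)
h = -11949 (h = -21768 + (-1100 + 10919) = -21768 + 9819 = -11949)
h/(-11487) + 16604/x(37, 31) = -11949/(-11487) + 16604/(-216 + 37**2 + 37*31) = -11949*(-1/11487) + 16604/(-216 + 1369 + 1147) = 569/547 + 16604/2300 = 569/547 + 16604*(1/2300) = 569/547 + 4151/575 = 2597772/314525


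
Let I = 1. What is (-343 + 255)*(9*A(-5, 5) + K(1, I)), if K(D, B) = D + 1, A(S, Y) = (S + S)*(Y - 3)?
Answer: 15664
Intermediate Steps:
A(S, Y) = 2*S*(-3 + Y) (A(S, Y) = (2*S)*(-3 + Y) = 2*S*(-3 + Y))
K(D, B) = 1 + D
(-343 + 255)*(9*A(-5, 5) + K(1, I)) = (-343 + 255)*(9*(2*(-5)*(-3 + 5)) + (1 + 1)) = -88*(9*(2*(-5)*2) + 2) = -88*(9*(-20) + 2) = -88*(-180 + 2) = -88*(-178) = 15664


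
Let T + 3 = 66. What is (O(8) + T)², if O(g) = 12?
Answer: 5625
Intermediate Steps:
T = 63 (T = -3 + 66 = 63)
(O(8) + T)² = (12 + 63)² = 75² = 5625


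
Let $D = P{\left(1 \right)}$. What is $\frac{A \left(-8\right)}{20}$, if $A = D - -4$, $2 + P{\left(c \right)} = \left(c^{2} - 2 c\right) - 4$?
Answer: $\frac{6}{5} \approx 1.2$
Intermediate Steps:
$P{\left(c \right)} = -6 + c^{2} - 2 c$ ($P{\left(c \right)} = -2 - \left(4 - c^{2} + 2 c\right) = -6 + c^{2} - 2 c$)
$D = -7$ ($D = -6 + 1^{2} - 2 = -6 + 1 - 2 = -7$)
$A = -3$ ($A = -7 - -4 = -7 + 4 = -3$)
$\frac{A \left(-8\right)}{20} = \frac{\left(-3\right) \left(-8\right)}{20} = 24 \cdot \frac{1}{20} = \frac{6}{5}$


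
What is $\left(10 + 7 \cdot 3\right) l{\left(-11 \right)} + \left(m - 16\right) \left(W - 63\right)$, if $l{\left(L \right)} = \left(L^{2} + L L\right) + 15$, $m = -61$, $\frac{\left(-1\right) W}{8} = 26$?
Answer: $28834$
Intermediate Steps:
$W = -208$ ($W = \left(-8\right) 26 = -208$)
$l{\left(L \right)} = 15 + 2 L^{2}$ ($l{\left(L \right)} = \left(L^{2} + L^{2}\right) + 15 = 2 L^{2} + 15 = 15 + 2 L^{2}$)
$\left(10 + 7 \cdot 3\right) l{\left(-11 \right)} + \left(m - 16\right) \left(W - 63\right) = \left(10 + 7 \cdot 3\right) \left(15 + 2 \left(-11\right)^{2}\right) + \left(-61 - 16\right) \left(-208 - 63\right) = \left(10 + 21\right) \left(15 + 2 \cdot 121\right) - -20867 = 31 \left(15 + 242\right) + 20867 = 31 \cdot 257 + 20867 = 7967 + 20867 = 28834$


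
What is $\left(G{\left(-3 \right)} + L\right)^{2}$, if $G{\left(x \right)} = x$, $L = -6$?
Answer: $81$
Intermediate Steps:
$\left(G{\left(-3 \right)} + L\right)^{2} = \left(-3 - 6\right)^{2} = \left(-9\right)^{2} = 81$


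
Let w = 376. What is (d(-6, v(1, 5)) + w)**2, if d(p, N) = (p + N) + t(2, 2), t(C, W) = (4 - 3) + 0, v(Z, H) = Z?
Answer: 138384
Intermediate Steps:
t(C, W) = 1 (t(C, W) = 1 + 0 = 1)
d(p, N) = 1 + N + p (d(p, N) = (p + N) + 1 = (N + p) + 1 = 1 + N + p)
(d(-6, v(1, 5)) + w)**2 = ((1 + 1 - 6) + 376)**2 = (-4 + 376)**2 = 372**2 = 138384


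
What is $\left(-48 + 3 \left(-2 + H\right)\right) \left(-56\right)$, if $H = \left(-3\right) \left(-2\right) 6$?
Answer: $-3024$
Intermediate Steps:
$H = 36$ ($H = 6 \cdot 6 = 36$)
$\left(-48 + 3 \left(-2 + H\right)\right) \left(-56\right) = \left(-48 + 3 \left(-2 + 36\right)\right) \left(-56\right) = \left(-48 + 3 \cdot 34\right) \left(-56\right) = \left(-48 + 102\right) \left(-56\right) = 54 \left(-56\right) = -3024$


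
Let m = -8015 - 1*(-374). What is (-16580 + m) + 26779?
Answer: 2558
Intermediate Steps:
m = -7641 (m = -8015 + 374 = -7641)
(-16580 + m) + 26779 = (-16580 - 7641) + 26779 = -24221 + 26779 = 2558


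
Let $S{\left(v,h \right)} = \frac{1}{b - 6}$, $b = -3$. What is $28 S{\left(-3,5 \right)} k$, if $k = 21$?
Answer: $- \frac{196}{3} \approx -65.333$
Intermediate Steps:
$S{\left(v,h \right)} = - \frac{1}{9}$ ($S{\left(v,h \right)} = \frac{1}{-3 - 6} = \frac{1}{-9} = - \frac{1}{9}$)
$28 S{\left(-3,5 \right)} k = 28 \left(- \frac{1}{9}\right) 21 = \left(- \frac{28}{9}\right) 21 = - \frac{196}{3}$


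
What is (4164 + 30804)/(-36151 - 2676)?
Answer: -34968/38827 ≈ -0.90061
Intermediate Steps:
(4164 + 30804)/(-36151 - 2676) = 34968/(-38827) = 34968*(-1/38827) = -34968/38827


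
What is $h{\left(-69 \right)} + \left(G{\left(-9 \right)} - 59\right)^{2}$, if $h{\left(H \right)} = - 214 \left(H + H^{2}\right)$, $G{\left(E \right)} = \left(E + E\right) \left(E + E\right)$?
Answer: $-933863$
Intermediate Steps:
$G{\left(E \right)} = 4 E^{2}$ ($G{\left(E \right)} = 2 E 2 E = 4 E^{2}$)
$h{\left(H \right)} = - 214 H - 214 H^{2}$
$h{\left(-69 \right)} + \left(G{\left(-9 \right)} - 59\right)^{2} = \left(-214\right) \left(-69\right) \left(1 - 69\right) + \left(4 \left(-9\right)^{2} - 59\right)^{2} = \left(-214\right) \left(-69\right) \left(-68\right) + \left(4 \cdot 81 - 59\right)^{2} = -1004088 + \left(324 - 59\right)^{2} = -1004088 + 265^{2} = -1004088 + 70225 = -933863$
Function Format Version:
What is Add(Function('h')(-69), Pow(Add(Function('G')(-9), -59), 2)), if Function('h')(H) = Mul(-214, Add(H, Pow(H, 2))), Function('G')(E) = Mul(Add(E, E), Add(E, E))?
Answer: -933863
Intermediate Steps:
Function('G')(E) = Mul(4, Pow(E, 2)) (Function('G')(E) = Mul(Mul(2, E), Mul(2, E)) = Mul(4, Pow(E, 2)))
Function('h')(H) = Add(Mul(-214, H), Mul(-214, Pow(H, 2)))
Add(Function('h')(-69), Pow(Add(Function('G')(-9), -59), 2)) = Add(Mul(-214, -69, Add(1, -69)), Pow(Add(Mul(4, Pow(-9, 2)), -59), 2)) = Add(Mul(-214, -69, -68), Pow(Add(Mul(4, 81), -59), 2)) = Add(-1004088, Pow(Add(324, -59), 2)) = Add(-1004088, Pow(265, 2)) = Add(-1004088, 70225) = -933863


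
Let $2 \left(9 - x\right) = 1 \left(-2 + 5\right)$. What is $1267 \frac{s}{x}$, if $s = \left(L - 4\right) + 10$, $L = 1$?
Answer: $\frac{17738}{15} \approx 1182.5$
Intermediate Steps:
$s = 7$ ($s = \left(1 - 4\right) + 10 = -3 + 10 = 7$)
$x = \frac{15}{2}$ ($x = 9 - \frac{1 \left(-2 + 5\right)}{2} = 9 - \frac{1 \cdot 3}{2} = 9 - \frac{3}{2} = \frac{15}{2} \approx 7.5$)
$1267 \frac{s}{x} = 1267 \frac{7}{\frac{15}{2}} = 1267 \cdot 7 \cdot \frac{2}{15} = 1267 \cdot \frac{14}{15} = \frac{17738}{15}$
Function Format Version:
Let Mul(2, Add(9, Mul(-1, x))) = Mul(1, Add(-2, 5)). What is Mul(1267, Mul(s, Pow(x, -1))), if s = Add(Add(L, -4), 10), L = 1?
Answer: Rational(17738, 15) ≈ 1182.5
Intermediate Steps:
s = 7 (s = Add(Add(1, -4), 10) = Add(-3, 10) = 7)
x = Rational(15, 2) (x = Add(9, Mul(Rational(-1, 2), Mul(1, Add(-2, 5)))) = Add(9, Mul(Rational(-1, 2), Mul(1, 3))) = Add(9, Mul(Rational(-1, 2), 3)) = Add(9, Rational(-3, 2)) = Rational(15, 2) ≈ 7.5000)
Mul(1267, Mul(s, Pow(x, -1))) = Mul(1267, Mul(7, Pow(Rational(15, 2), -1))) = Mul(1267, Mul(7, Rational(2, 15))) = Mul(1267, Rational(14, 15)) = Rational(17738, 15)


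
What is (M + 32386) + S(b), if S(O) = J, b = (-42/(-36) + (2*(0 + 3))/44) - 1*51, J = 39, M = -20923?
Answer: 11502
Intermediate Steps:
b = -1640/33 (b = (-42*(-1/36) + (2*3)*(1/44)) - 51 = (7/6 + 6*(1/44)) - 51 = (7/6 + 3/22) - 51 = 43/33 - 51 = -1640/33 ≈ -49.697)
S(O) = 39
(M + 32386) + S(b) = (-20923 + 32386) + 39 = 11463 + 39 = 11502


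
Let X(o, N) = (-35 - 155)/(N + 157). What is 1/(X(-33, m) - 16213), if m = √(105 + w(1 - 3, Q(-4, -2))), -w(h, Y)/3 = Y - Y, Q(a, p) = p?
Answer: -198980851/3226318372208 - 95*√105/3226318372208 ≈ -6.1675e-5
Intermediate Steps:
w(h, Y) = 0 (w(h, Y) = -3*(Y - Y) = -3*0 = 0)
m = √105 (m = √(105 + 0) = √105 ≈ 10.247)
X(o, N) = -190/(157 + N)
1/(X(-33, m) - 16213) = 1/(-190/(157 + √105) - 16213) = 1/(-16213 - 190/(157 + √105))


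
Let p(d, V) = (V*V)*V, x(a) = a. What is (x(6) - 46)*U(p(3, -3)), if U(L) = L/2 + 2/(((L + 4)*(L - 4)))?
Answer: 384940/713 ≈ 539.89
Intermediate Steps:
p(d, V) = V³ (p(d, V) = V²*V = V³)
U(L) = L/2 + 2/((-4 + L)*(4 + L)) (U(L) = L*(½) + 2/(((4 + L)*(-4 + L))) = L/2 + 2/(((-4 + L)*(4 + L))) = L/2 + 2*(1/((-4 + L)*(4 + L))) = L/2 + 2/((-4 + L)*(4 + L)))
(x(6) - 46)*U(p(3, -3)) = (6 - 46)*((4 + ((-3)³)³ - 16*(-3)³)/(2*(-16 + ((-3)³)²))) = -20*(4 + (-27)³ - 16*(-27))/(-16 + (-27)²) = -20*(4 - 19683 + 432)/(-16 + 729) = -20*(-19247)/713 = -40*(-19247/1426) = 384940/713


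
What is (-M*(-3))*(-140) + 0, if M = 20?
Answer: -8400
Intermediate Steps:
(-M*(-3))*(-140) + 0 = (-1*20*(-3))*(-140) + 0 = -20*(-3)*(-140) + 0 = 60*(-140) + 0 = -8400 + 0 = -8400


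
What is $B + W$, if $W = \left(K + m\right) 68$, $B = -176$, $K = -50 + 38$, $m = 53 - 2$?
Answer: $2476$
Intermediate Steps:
$m = 51$
$K = -12$
$W = 2652$ ($W = \left(-12 + 51\right) 68 = 39 \cdot 68 = 2652$)
$B + W = -176 + 2652 = 2476$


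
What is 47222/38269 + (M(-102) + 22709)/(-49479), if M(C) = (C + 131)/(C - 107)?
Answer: 3983083802/5139532167 ≈ 0.77499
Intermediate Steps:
M(C) = (131 + C)/(-107 + C)
47222/38269 + (M(-102) + 22709)/(-49479) = 47222/38269 + ((131 - 102)/(-107 - 102) + 22709)/(-49479) = 47222*(1/38269) + (29/(-209) + 22709)*(-1/49479) = 6746/5467 + (-1/209*29 + 22709)*(-1/49479) = 6746/5467 + (-29/209 + 22709)*(-1/49479) = 6746/5467 + (4746152/209)*(-1/49479) = 6746/5467 - 4746152/10341111 = 3983083802/5139532167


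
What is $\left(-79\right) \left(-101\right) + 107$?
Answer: $8086$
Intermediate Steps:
$\left(-79\right) \left(-101\right) + 107 = 7979 + 107 = 8086$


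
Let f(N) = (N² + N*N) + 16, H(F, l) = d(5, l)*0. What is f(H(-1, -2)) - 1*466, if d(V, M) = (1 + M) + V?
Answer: -450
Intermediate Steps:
d(V, M) = 1 + M + V
H(F, l) = 0 (H(F, l) = (1 + l + 5)*0 = (6 + l)*0 = 0)
f(N) = 16 + 2*N² (f(N) = (N² + N²) + 16 = 2*N² + 16 = 16 + 2*N²)
f(H(-1, -2)) - 1*466 = (16 + 2*0²) - 1*466 = (16 + 2*0) - 466 = (16 + 0) - 466 = 16 - 466 = -450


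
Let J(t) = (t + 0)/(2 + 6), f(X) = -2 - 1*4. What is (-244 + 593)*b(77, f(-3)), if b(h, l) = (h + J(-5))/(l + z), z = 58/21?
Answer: -4478019/544 ≈ -8231.7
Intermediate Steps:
f(X) = -6 (f(X) = -2 - 4 = -6)
J(t) = t/8
z = 58/21 (z = 58*(1/21) = 58/21 ≈ 2.7619)
b(h, l) = (-5/8 + h)/(58/21 + l) (b(h, l) = (h + (⅛)*(-5))/(l + 58/21) = (h - 5/8)/(58/21 + l) = (-5/8 + h)/(58/21 + l))
(-244 + 593)*b(77, f(-3)) = (-244 + 593)*(21*(-5 + 8*77)/(8*(58 + 21*(-6)))) = 349*(21*(-5 + 616)/(8*(58 - 126))) = 349*((21/8)*611/(-68)) = 349*((21/8)*(-1/68)*611) = 349*(-12831/544) = -4478019/544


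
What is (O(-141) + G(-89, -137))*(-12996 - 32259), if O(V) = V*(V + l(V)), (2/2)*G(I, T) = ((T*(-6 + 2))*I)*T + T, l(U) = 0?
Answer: -303276744540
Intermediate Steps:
G(I, T) = T - 4*I*T**2 (G(I, T) = ((T*(-6 + 2))*I)*T + T = ((T*(-4))*I)*T + T = ((-4*T)*I)*T + T = (-4*I*T)*T + T = -4*I*T**2 + T = T - 4*I*T**2)
O(V) = V**2 (O(V) = V*(V + 0) = V*V = V**2)
(O(-141) + G(-89, -137))*(-12996 - 32259) = ((-141)**2 - 137*(1 - 4*(-89)*(-137)))*(-12996 - 32259) = (19881 - 137*(1 - 48772))*(-45255) = (19881 - 137*(-48771))*(-45255) = (19881 + 6681627)*(-45255) = 6701508*(-45255) = -303276744540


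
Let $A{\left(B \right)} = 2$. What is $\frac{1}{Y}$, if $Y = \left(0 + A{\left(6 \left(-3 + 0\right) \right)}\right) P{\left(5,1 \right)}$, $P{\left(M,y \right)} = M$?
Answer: $\frac{1}{10} \approx 0.1$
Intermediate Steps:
$Y = 10$ ($Y = \left(0 + 2\right) 5 = 2 \cdot 5 = 10$)
$\frac{1}{Y} = \frac{1}{10}$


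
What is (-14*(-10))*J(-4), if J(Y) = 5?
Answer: 700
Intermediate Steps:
(-14*(-10))*J(-4) = -14*(-10)*5 = 140*5 = 700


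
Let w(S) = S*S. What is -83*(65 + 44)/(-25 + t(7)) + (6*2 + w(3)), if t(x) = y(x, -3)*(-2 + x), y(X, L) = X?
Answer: -8837/10 ≈ -883.70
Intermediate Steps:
w(S) = S²
t(x) = x*(-2 + x)
-83*(65 + 44)/(-25 + t(7)) + (6*2 + w(3)) = -83*(65 + 44)/(-25 + 7*(-2 + 7)) + (6*2 + 3²) = -9047/(-25 + 7*5) + (12 + 9) = -9047/(-25 + 35) + 21 = -9047/10 + 21 = -8837/10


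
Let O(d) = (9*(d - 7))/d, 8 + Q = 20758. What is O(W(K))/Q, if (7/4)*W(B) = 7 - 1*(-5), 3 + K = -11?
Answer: -3/332000 ≈ -9.0361e-6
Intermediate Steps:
K = -14 (K = -3 - 11 = -14)
Q = 20750 (Q = -8 + 20758 = 20750)
W(B) = 48/7 (W(B) = 4*(7 - 1*(-5))/7 = 4*(7 + 5)/7 = (4/7)*12 = 48/7)
O(d) = (-63 + 9*d)/d (O(d) = (9*(-7 + d))/d = (-63 + 9*d)/d)
O(W(K))/Q = (9 - 63/48/7)/20750 = (9 - 63*7/48)*(1/20750) = (9 - 147/16)*(1/20750) = -3/16*1/20750 = -3/332000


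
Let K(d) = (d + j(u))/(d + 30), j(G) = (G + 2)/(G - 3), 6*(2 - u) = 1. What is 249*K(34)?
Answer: 53535/448 ≈ 119.50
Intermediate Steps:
u = 11/6 (u = 2 - 1/6*1 = 2 - 1/6 = 11/6 ≈ 1.8333)
j(G) = (2 + G)/(-3 + G)
K(d) = (-23/7 + d)/(30 + d) (K(d) = (d + (2 + 11/6)/(-3 + 11/6))/(d + 30) = (d + (23/6)/(-7/6))/(30 + d) = (d - 6/7*23/6)/(30 + d) = (d - 23/7)/(30 + d) = (-23/7 + d)/(30 + d))
249*K(34) = 249*((-23/7 + 34)/(30 + 34)) = 249*((215/7)/64) = 249*((1/64)*(215/7)) = 249*(215/448) = 53535/448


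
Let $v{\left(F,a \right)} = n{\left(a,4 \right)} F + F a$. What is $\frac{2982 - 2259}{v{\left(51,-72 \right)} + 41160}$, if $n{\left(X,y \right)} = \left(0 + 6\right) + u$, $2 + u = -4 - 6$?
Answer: $\frac{241}{12394} \approx 0.019445$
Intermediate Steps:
$u = -12$ ($u = -2 - 10 = -12$)
$n{\left(X,y \right)} = -6$ ($n{\left(X,y \right)} = \left(0 + 6\right) - 12 = 6 - 12 = -6$)
$v{\left(F,a \right)} = - 6 F + F a$
$\frac{2982 - 2259}{v{\left(51,-72 \right)} + 41160} = \frac{2982 - 2259}{51 \left(-6 - 72\right) + 41160} = \frac{723}{51 \left(-78\right) + 41160} = \frac{723}{-3978 + 41160} = \frac{723}{37182} = 723 \cdot \frac{1}{37182} = \frac{241}{12394}$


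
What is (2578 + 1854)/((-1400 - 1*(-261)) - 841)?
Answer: -1108/495 ≈ -2.2384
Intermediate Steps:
(2578 + 1854)/((-1400 - 1*(-261)) - 841) = 4432/((-1400 + 261) - 841) = 4432/(-1139 - 841) = 4432/(-1980) = 4432*(-1/1980) = -1108/495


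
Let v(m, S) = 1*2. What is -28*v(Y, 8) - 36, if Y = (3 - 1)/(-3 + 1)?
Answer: -92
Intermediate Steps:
Y = -1 (Y = 2/(-2) = 2*(-1/2) = -1)
v(m, S) = 2
-28*v(Y, 8) - 36 = -28*2 - 36 = -56 - 36 = -92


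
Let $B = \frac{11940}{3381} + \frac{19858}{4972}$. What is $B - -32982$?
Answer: $\frac{92427479267}{2801722} \approx 32990.0$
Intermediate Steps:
$B = \frac{21084263}{2801722}$ ($B = 11940 \cdot \frac{1}{3381} + 19858 \cdot \frac{1}{4972} = \frac{3980}{1127} + \frac{9929}{2486} = \frac{21084263}{2801722} \approx 7.5255$)
$B - -32982 = \frac{21084263}{2801722} - -32982 = \frac{21084263}{2801722} + 32982 = \frac{92427479267}{2801722}$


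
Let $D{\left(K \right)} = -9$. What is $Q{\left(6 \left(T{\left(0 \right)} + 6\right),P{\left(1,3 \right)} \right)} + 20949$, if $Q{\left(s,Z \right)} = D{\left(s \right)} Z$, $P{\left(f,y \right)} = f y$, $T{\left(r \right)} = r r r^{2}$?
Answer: $20922$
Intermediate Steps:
$T{\left(r \right)} = r^{4}$ ($T{\left(r \right)} = r^{2} r^{2} = r^{4}$)
$Q{\left(s,Z \right)} = - 9 Z$
$Q{\left(6 \left(T{\left(0 \right)} + 6\right),P{\left(1,3 \right)} \right)} + 20949 = - 9 \cdot 1 \cdot 3 + 20949 = \left(-9\right) 3 + 20949 = -27 + 20949 = 20922$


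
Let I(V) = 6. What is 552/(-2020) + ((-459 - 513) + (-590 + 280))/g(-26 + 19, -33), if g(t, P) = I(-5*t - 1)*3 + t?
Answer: -648928/5555 ≈ -116.82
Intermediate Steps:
g(t, P) = 18 + t (g(t, P) = 6*3 + t = 18 + t)
552/(-2020) + ((-459 - 513) + (-590 + 280))/g(-26 + 19, -33) = 552/(-2020) + ((-459 - 513) + (-590 + 280))/(18 + (-26 + 19)) = 552*(-1/2020) + (-972 - 310)/(18 - 7) = -138/505 - 1282/11 = -648928/5555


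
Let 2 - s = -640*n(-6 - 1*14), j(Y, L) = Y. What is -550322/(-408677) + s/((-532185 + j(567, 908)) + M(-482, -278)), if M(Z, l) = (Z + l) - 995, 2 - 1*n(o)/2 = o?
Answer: 282017734432/217977277521 ≈ 1.2938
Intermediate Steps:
n(o) = 4 - 2*o
M(Z, l) = -995 + Z + l
s = 28162 (s = 2 - (-640)*(4 - 2*(-6 - 1*14)) = 2 - (-640)*(4 - 2*(-6 - 14)) = 2 - (-640)*(4 - 2*(-20)) = 2 - (-640)*(4 + 40) = 2 - (-640)*44 = 2 - 1*(-28160) = 2 + 28160 = 28162)
-550322/(-408677) + s/((-532185 + j(567, 908)) + M(-482, -278)) = -550322/(-408677) + 28162/((-532185 + 567) + (-995 - 482 - 278)) = -550322*(-1/408677) + 28162/(-531618 - 1755) = 550322/408677 + 28162/(-533373) = 550322/408677 + 28162*(-1/533373) = 550322/408677 - 28162/533373 = 282017734432/217977277521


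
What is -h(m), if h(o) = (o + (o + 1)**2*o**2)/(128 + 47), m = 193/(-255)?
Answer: 3057020219/739943859375 ≈ 0.0041314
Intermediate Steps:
m = -193/255 (m = 193*(-1/255) = -193/255 ≈ -0.75686)
h(o) = o/175 + o**2*(1 + o)**2/175 (h(o) = (o + (1 + o)**2*o**2)/175 = (o + o**2*(1 + o)**2)*(1/175) = o/175 + o**2*(1 + o)**2/175)
-h(m) = -(-193)*(1 - 193*(1 - 193/255)**2/255)/(175*255) = -(-193)*(1 - 193*(62/255)**2/255)/(175*255) = -(-193)*(1 - 193/255*3844/65025)/(175*255) = -(-193)*(1 - 741892/16581375)/(175*255) = -(-193)*15839483/(175*255*16581375) = -1*(-3057020219/739943859375) = 3057020219/739943859375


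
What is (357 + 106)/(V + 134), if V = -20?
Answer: 463/114 ≈ 4.0614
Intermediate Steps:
(357 + 106)/(V + 134) = (357 + 106)/(-20 + 134) = 463/114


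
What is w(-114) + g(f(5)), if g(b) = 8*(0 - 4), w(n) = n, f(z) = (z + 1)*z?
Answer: -146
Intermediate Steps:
f(z) = z*(1 + z) (f(z) = (1 + z)*z = z*(1 + z))
g(b) = -32 (g(b) = 8*(-4) = -32)
w(-114) + g(f(5)) = -114 - 32 = -146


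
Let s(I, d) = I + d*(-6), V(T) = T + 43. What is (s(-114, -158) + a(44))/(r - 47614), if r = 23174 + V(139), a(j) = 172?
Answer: -503/12129 ≈ -0.041471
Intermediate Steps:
V(T) = 43 + T
s(I, d) = I - 6*d
r = 23356 (r = 23174 + (43 + 139) = 23174 + 182 = 23356)
(s(-114, -158) + a(44))/(r - 47614) = ((-114 - 6*(-158)) + 172)/(23356 - 47614) = ((-114 + 948) + 172)/(-24258) = (834 + 172)*(-1/24258) = 1006*(-1/24258) = -503/12129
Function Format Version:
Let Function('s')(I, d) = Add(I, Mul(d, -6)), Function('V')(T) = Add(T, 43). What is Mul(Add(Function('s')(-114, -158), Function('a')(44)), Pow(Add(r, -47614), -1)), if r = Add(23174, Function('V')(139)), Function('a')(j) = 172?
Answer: Rational(-503, 12129) ≈ -0.041471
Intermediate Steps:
Function('V')(T) = Add(43, T)
Function('s')(I, d) = Add(I, Mul(-6, d))
r = 23356 (r = Add(23174, Add(43, 139)) = Add(23174, 182) = 23356)
Mul(Add(Function('s')(-114, -158), Function('a')(44)), Pow(Add(r, -47614), -1)) = Mul(Add(Add(-114, Mul(-6, -158)), 172), Pow(Add(23356, -47614), -1)) = Mul(Add(Add(-114, 948), 172), Pow(-24258, -1)) = Mul(Add(834, 172), Rational(-1, 24258)) = Mul(1006, Rational(-1, 24258)) = Rational(-503, 12129)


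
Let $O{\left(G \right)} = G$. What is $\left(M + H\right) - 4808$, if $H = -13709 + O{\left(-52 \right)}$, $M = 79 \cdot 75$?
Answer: $-12644$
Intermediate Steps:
$M = 5925$
$H = -13761$ ($H = -13709 - 52 = -13761$)
$\left(M + H\right) - 4808 = \left(5925 - 13761\right) - 4808 = -7836 - 4808 = -12644$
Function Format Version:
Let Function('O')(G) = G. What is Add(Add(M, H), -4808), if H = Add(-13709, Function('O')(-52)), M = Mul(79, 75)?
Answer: -12644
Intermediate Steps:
M = 5925
H = -13761 (H = Add(-13709, -52) = -13761)
Add(Add(M, H), -4808) = Add(Add(5925, -13761), -4808) = Add(-7836, -4808) = -12644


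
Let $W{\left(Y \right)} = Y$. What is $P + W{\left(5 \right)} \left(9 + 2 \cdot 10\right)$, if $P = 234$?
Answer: $379$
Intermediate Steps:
$P + W{\left(5 \right)} \left(9 + 2 \cdot 10\right) = 234 + 5 \left(9 + 2 \cdot 10\right) = 234 + 5 \left(9 + 20\right) = 234 + 5 \cdot 29 = 234 + 145 = 379$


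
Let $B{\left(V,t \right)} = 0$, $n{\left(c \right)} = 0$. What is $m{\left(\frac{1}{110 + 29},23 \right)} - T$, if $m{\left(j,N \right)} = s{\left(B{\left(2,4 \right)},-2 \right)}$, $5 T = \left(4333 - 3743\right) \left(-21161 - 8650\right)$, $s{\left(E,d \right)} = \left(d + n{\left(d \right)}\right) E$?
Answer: $3517698$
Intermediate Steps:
$s{\left(E,d \right)} = E d$ ($s{\left(E,d \right)} = \left(d + 0\right) E = d E = E d$)
$T = -3517698$ ($T = \frac{\left(4333 - 3743\right) \left(-21161 - 8650\right)}{5} = \frac{590 \left(-29811\right)}{5} = \frac{1}{5} \left(-17588490\right) = -3517698$)
$m{\left(j,N \right)} = 0$ ($m{\left(j,N \right)} = 0 \left(-2\right) = 0$)
$m{\left(\frac{1}{110 + 29},23 \right)} - T = 0 - -3517698 = 0 + 3517698 = 3517698$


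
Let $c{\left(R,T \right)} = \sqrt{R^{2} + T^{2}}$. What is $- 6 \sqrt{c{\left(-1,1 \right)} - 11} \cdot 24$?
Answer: $- 144 i \sqrt{11 - \sqrt{2}} \approx - 445.84 i$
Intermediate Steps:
$- 6 \sqrt{c{\left(-1,1 \right)} - 11} \cdot 24 = - 6 \sqrt{\sqrt{\left(-1\right)^{2} + 1^{2}} - 11} \cdot 24 = - 6 \sqrt{\sqrt{1 + 1} - 11} \cdot 24 = - 6 \sqrt{\sqrt{2} - 11} \cdot 24 = - 6 \sqrt{-11 + \sqrt{2}} \cdot 24 = - 144 \sqrt{-11 + \sqrt{2}}$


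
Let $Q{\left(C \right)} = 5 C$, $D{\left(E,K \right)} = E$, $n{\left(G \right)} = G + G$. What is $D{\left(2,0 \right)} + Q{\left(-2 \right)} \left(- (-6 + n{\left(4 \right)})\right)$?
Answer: $22$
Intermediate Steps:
$n{\left(G \right)} = 2 G$
$D{\left(2,0 \right)} + Q{\left(-2 \right)} \left(- (-6 + n{\left(4 \right)})\right) = 2 + 5 \left(-2\right) \left(- (-6 + 2 \cdot 4)\right) = 2 - 10 \left(- (-6 + 8)\right) = 2 - 10 \left(\left(-1\right) 2\right) = 2 - -20 = 2 + 20 = 22$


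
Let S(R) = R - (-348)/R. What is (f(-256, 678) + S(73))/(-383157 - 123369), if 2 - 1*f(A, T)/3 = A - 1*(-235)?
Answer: -5357/18488199 ≈ -0.00028975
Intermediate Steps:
f(A, T) = -699 - 3*A (f(A, T) = 6 - 3*(A - 1*(-235)) = 6 - 3*(A + 235) = 6 - 3*(235 + A) = 6 + (-705 - 3*A) = -699 - 3*A)
S(R) = R + 348/R
(f(-256, 678) + S(73))/(-383157 - 123369) = ((-699 - 3*(-256)) + (73 + 348/73))/(-383157 - 123369) = ((-699 + 768) + (73 + 348*(1/73)))/(-506526) = (69 + (73 + 348/73))*(-1/506526) = (69 + 5677/73)*(-1/506526) = (10714/73)*(-1/506526) = -5357/18488199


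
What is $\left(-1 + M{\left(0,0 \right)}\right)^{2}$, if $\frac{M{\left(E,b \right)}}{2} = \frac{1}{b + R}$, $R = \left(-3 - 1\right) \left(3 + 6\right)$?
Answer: $\frac{361}{324} \approx 1.1142$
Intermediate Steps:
$R = -36$ ($R = \left(-3 - 1\right) 9 = \left(-4\right) 9 = -36$)
$M{\left(E,b \right)} = \frac{2}{-36 + b}$ ($M{\left(E,b \right)} = \frac{2}{b - 36} = \frac{2}{-36 + b}$)
$\left(-1 + M{\left(0,0 \right)}\right)^{2} = \left(-1 + \frac{2}{-36 + 0}\right)^{2} = \left(-1 + \frac{2}{-36}\right)^{2} = \left(-1 + 2 \left(- \frac{1}{36}\right)\right)^{2} = \left(-1 - \frac{1}{18}\right)^{2} = \left(- \frac{19}{18}\right)^{2} = \frac{361}{324}$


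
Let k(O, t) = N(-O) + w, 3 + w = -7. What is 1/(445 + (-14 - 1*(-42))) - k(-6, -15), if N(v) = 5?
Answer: 2366/473 ≈ 5.0021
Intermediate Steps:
w = -10 (w = -3 - 7 = -10)
k(O, t) = -5 (k(O, t) = 5 - 10 = -5)
1/(445 + (-14 - 1*(-42))) - k(-6, -15) = 1/(445 + (-14 - 1*(-42))) - 1*(-5) = 1/(445 + (-14 + 42)) + 5 = 1/(445 + 28) + 5 = 1/473 + 5 = 2366/473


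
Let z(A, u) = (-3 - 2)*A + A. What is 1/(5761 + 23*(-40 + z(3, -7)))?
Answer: 1/4565 ≈ 0.00021906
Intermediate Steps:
z(A, u) = -4*A (z(A, u) = -5*A + A = -4*A)
1/(5761 + 23*(-40 + z(3, -7))) = 1/(5761 + 23*(-40 - 4*3)) = 1/(5761 + 23*(-40 - 12)) = 1/(5761 + 23*(-52)) = 1/(5761 - 1196) = 1/4565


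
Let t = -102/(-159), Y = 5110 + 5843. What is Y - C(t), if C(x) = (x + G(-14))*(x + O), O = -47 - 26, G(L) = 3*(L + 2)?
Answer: 23580187/2809 ≈ 8394.5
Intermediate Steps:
Y = 10953
G(L) = 6 + 3*L (G(L) = 3*(2 + L) = 6 + 3*L)
O = -73
t = 34/53 (t = -102*(-1/159) = 34/53 ≈ 0.64151)
C(x) = (-73 + x)*(-36 + x) (C(x) = (x + (6 + 3*(-14)))*(x - 73) = (x + (6 - 42))*(-73 + x) = (x - 36)*(-73 + x) = (-36 + x)*(-73 + x) = (-73 + x)*(-36 + x))
Y - C(t) = 10953 - (2628 + (34/53)² - 109*34/53) = 10953 - (2628 + 1156/2809 - 3706/53) = 10953 - 1*7186790/2809 = 10953 - 7186790/2809 = 23580187/2809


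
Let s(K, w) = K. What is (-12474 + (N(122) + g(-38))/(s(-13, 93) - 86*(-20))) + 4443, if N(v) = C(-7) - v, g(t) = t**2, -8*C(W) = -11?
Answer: -36553583/4552 ≈ -8030.2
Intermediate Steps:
C(W) = 11/8 (C(W) = -1/8*(-11) = 11/8)
N(v) = 11/8 - v
(-12474 + (N(122) + g(-38))/(s(-13, 93) - 86*(-20))) + 4443 = (-12474 + ((11/8 - 1*122) + (-38)**2)/(-13 - 86*(-20))) + 4443 = (-12474 + ((11/8 - 122) + 1444)/(-13 + 1720)) + 4443 = (-12474 + (-965/8 + 1444)/1707) + 4443 = (-12474 + (10587/8)*(1/1707)) + 4443 = (-12474 + 3529/4552) + 4443 = -56778119/4552 + 4443 = -36553583/4552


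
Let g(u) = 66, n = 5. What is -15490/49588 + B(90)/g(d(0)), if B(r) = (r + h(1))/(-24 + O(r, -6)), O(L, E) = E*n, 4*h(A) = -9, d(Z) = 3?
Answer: -200531/595056 ≈ -0.33700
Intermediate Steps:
h(A) = -9/4 (h(A) = (1/4)*(-9) = -9/4)
O(L, E) = 5*E (O(L, E) = E*5 = 5*E)
B(r) = 1/24 - r/54 (B(r) = (r - 9/4)/(-24 + 5*(-6)) = (-9/4 + r)/(-24 - 30) = (-9/4 + r)/(-54) = (-9/4 + r)*(-1/54) = 1/24 - r/54)
-15490/49588 + B(90)/g(d(0)) = -15490/49588 + (1/24 - 1/54*90)/66 = -15490*1/49588 + (1/24 - 5/3)*(1/66) = -7745/24794 - 13/8*1/66 = -7745/24794 - 13/528 = -200531/595056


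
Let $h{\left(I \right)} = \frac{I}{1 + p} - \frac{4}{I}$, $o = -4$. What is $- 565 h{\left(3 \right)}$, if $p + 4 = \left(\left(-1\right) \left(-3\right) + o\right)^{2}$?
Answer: $\frac{9605}{6} \approx 1600.8$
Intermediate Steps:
$p = -3$ ($p = -4 + \left(\left(-1\right) \left(-3\right) - 4\right)^{2} = -4 + \left(3 - 4\right)^{2} = -4 + \left(-1\right)^{2} = -4 + 1 = -3$)
$h{\left(I \right)} = - \frac{4}{I} - \frac{I}{2}$ ($h{\left(I \right)} = \frac{I}{1 - 3} - \frac{4}{I} = \frac{I}{-2} - \frac{4}{I} = I \left(- \frac{1}{2}\right) - \frac{4}{I} = - \frac{I}{2} - \frac{4}{I} = - \frac{4}{I} - \frac{I}{2}$)
$- 565 h{\left(3 \right)} = - 565 \left(- \frac{4}{3} - \frac{3}{2}\right) = \left(-565\right) \left(- \frac{17}{6}\right) = \frac{9605}{6}$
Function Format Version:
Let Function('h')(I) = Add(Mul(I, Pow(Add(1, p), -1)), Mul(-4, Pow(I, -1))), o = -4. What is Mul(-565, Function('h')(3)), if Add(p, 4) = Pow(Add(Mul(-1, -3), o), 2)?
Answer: Rational(9605, 6) ≈ 1600.8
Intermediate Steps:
p = -3 (p = Add(-4, Pow(Add(Mul(-1, -3), -4), 2)) = Add(-4, Pow(Add(3, -4), 2)) = Add(-4, Pow(-1, 2)) = Add(-4, 1) = -3)
Function('h')(I) = Add(Mul(-4, Pow(I, -1)), Mul(Rational(-1, 2), I)) (Function('h')(I) = Add(Mul(I, Pow(Add(1, -3), -1)), Mul(-4, Pow(I, -1))) = Add(Mul(I, Pow(-2, -1)), Mul(-4, Pow(I, -1))) = Add(Mul(I, Rational(-1, 2)), Mul(-4, Pow(I, -1))) = Add(Mul(Rational(-1, 2), I), Mul(-4, Pow(I, -1))) = Add(Mul(-4, Pow(I, -1)), Mul(Rational(-1, 2), I)))
Mul(-565, Function('h')(3)) = Mul(-565, Add(Mul(-4, Pow(3, -1)), Mul(Rational(-1, 2), 3))) = Mul(-565, Add(Mul(-4, Rational(1, 3)), Rational(-3, 2))) = Mul(-565, Add(Rational(-4, 3), Rational(-3, 2))) = Mul(-565, Rational(-17, 6)) = Rational(9605, 6)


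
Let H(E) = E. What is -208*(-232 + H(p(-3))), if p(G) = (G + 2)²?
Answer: 48048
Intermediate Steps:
p(G) = (2 + G)²
-208*(-232 + H(p(-3))) = -208*(-232 + (2 - 3)²) = -208*(-232 + (-1)²) = -208*(-232 + 1) = -208*(-231) = 48048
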